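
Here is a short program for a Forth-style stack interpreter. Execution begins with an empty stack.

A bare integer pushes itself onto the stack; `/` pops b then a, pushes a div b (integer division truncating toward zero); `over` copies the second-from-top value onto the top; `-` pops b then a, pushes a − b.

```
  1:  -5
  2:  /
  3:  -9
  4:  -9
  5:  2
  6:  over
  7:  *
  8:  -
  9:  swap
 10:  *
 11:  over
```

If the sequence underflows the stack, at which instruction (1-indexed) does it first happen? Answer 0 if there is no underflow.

2

-5 : [-5]
/  — needs 2 operands, stack has 1 → underflow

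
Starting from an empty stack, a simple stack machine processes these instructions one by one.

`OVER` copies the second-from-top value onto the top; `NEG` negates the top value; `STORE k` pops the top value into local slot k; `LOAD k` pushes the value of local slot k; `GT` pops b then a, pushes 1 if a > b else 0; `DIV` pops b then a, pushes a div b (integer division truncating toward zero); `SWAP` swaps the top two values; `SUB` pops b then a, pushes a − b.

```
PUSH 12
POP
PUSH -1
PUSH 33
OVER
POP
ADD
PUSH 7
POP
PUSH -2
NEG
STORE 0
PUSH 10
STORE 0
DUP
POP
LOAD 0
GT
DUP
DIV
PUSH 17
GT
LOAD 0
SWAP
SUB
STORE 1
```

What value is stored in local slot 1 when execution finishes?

10

PUSH 12  [12]
POP      []
PUSH -1  [-1]
PUSH 33  [-1, 33]
OVER     [-1, 33, -1]
POP      [-1, 33]
ADD      [32]
PUSH 7   [32, 7]
POP      [32]
PUSH -2  [32, -2]
NEG      [32, 2]
STORE 0  [32]
PUSH 10  [32, 10]
STORE 0  [32]
DUP      [32, 32]
POP      [32]
LOAD 0   [32, 10]
GT       [1]
DUP      [1, 1]
DIV      [1]
PUSH 17  [1, 17]
GT       [0]
LOAD 0   [0, 10]
SWAP     [10, 0]
SUB      [10]
STORE 1  []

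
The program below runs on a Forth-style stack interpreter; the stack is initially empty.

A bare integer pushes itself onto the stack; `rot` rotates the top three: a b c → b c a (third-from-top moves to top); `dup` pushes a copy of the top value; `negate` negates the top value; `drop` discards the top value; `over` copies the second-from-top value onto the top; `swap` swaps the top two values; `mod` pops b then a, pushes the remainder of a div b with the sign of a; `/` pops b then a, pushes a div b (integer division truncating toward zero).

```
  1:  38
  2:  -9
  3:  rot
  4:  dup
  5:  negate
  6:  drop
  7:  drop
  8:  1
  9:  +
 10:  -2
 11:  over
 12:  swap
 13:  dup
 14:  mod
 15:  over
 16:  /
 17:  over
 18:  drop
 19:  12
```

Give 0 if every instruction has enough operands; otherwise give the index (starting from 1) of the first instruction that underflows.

3

38 : 38
-9 : 38 -9
rot  — needs 3 operands, stack has 2 → underflow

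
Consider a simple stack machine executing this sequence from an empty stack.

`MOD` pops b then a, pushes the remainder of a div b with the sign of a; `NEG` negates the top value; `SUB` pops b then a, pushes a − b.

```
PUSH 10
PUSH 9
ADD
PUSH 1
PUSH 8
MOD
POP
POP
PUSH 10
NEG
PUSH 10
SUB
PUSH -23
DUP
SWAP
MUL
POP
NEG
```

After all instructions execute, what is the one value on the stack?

PUSH 10   10
PUSH 9    10 9
ADD       19
PUSH 1    19 1
PUSH 8    19 1 8
MOD       19 1
POP       19
POP       (empty)
PUSH 10   10
NEG       -10
PUSH 10   -10 10
SUB       -20
PUSH -23  -20 -23
DUP       -20 -23 -23
SWAP      -20 -23 -23
MUL       -20 529
POP       -20
NEG       20

20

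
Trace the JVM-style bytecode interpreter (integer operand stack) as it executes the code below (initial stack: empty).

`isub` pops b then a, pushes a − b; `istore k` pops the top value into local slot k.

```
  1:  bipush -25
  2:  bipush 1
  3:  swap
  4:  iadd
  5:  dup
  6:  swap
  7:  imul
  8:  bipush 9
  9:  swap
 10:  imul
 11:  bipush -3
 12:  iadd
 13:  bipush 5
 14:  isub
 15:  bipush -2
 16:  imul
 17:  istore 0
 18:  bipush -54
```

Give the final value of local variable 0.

-10352

bipush -25 : [-25]
bipush 1   : [-25, 1]
swap       : [1, -25]
iadd       : [-24]
dup        : [-24, -24]
swap       : [-24, -24]
imul       : [576]
bipush 9   : [576, 9]
swap       : [9, 576]
imul       : [5184]
bipush -3  : [5184, -3]
iadd       : [5181]
bipush 5   : [5181, 5]
isub       : [5176]
bipush -2  : [5176, -2]
imul       : [-10352]
istore 0   : []
bipush -54 : [-54]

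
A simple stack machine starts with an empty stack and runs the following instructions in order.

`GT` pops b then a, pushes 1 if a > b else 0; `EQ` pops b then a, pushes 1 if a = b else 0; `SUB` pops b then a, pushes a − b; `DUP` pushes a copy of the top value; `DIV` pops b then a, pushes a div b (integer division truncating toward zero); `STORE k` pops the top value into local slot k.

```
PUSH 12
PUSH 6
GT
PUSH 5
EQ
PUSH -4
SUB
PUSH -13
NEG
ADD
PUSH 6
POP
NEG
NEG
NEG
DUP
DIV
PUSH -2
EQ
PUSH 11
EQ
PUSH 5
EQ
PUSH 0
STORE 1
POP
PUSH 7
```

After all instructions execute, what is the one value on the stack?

7

PUSH 12   [12]
PUSH 6    [12, 6]
GT        [1]
PUSH 5    [1, 5]
EQ        [0]
PUSH -4   [0, -4]
SUB       [4]
PUSH -13  [4, -13]
NEG       [4, 13]
ADD       [17]
PUSH 6    [17, 6]
POP       [17]
NEG       [-17]
NEG       [17]
NEG       [-17]
DUP       [-17, -17]
DIV       [1]
PUSH -2   [1, -2]
EQ        [0]
PUSH 11   [0, 11]
EQ        [0]
PUSH 5    [0, 5]
EQ        [0]
PUSH 0    [0, 0]
STORE 1   [0]
POP       []
PUSH 7    [7]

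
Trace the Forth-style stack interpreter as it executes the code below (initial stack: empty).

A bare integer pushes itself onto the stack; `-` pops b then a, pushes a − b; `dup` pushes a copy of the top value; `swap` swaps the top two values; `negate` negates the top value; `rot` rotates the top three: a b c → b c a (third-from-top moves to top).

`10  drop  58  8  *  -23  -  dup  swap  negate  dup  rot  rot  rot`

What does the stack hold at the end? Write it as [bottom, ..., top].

10     : [10]
drop   : []
58     : [58]
8      : [58, 8]
*      : [464]
-23    : [464, -23]
-      : [487]
dup    : [487, 487]
swap   : [487, 487]
negate : [487, -487]
dup    : [487, -487, -487]
rot    : [-487, -487, 487]
rot    : [-487, 487, -487]
rot    : [487, -487, -487]

[487, -487, -487]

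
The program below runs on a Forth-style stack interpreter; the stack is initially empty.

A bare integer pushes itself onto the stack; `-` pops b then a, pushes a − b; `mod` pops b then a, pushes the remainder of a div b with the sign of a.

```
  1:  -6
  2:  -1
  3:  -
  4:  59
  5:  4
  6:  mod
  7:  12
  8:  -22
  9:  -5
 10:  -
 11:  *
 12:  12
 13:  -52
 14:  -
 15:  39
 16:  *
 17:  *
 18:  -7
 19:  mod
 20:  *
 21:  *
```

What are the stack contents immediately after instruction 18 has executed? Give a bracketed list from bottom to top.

-6   -6
-1   -6 -1
-    -5
59   -5 59
4    -5 59 4
mod  -5 3
12   -5 3 12
-22  -5 3 12 -22
-5   -5 3 12 -22 -5
-    -5 3 12 -17
*    -5 3 -204
12   -5 3 -204 12
-52  -5 3 -204 12 -52
-    -5 3 -204 64
39   -5 3 -204 64 39
*    -5 3 -204 2496
*    -5 3 -509184
-7   -5 3 -509184 -7

[-5, 3, -509184, -7]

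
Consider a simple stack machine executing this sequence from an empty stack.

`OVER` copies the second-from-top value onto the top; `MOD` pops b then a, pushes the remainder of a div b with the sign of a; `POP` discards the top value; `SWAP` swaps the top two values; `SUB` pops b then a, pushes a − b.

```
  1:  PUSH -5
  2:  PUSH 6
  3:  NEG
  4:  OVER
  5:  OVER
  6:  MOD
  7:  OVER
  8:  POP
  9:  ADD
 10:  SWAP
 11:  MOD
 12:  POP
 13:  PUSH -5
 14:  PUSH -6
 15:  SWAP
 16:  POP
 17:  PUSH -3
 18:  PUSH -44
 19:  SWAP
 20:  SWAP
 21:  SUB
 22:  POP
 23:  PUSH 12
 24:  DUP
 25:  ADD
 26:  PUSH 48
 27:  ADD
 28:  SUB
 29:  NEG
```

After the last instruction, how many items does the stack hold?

PUSH -5   -5
PUSH 6    -5 6
NEG       -5 -6
OVER      -5 -6 -5
OVER      -5 -6 -5 -6
MOD       -5 -6 -5
OVER      -5 -6 -5 -6
POP       -5 -6 -5
ADD       -5 -11
SWAP      -11 -5
MOD       -1
POP       (empty)
PUSH -5   -5
PUSH -6   -5 -6
SWAP      -6 -5
POP       -6
PUSH -3   -6 -3
PUSH -44  -6 -3 -44
SWAP      -6 -44 -3
SWAP      -6 -3 -44
SUB       -6 41
POP       -6
PUSH 12   -6 12
DUP       -6 12 12
ADD       -6 24
PUSH 48   -6 24 48
ADD       -6 72
SUB       -78
NEG       78

1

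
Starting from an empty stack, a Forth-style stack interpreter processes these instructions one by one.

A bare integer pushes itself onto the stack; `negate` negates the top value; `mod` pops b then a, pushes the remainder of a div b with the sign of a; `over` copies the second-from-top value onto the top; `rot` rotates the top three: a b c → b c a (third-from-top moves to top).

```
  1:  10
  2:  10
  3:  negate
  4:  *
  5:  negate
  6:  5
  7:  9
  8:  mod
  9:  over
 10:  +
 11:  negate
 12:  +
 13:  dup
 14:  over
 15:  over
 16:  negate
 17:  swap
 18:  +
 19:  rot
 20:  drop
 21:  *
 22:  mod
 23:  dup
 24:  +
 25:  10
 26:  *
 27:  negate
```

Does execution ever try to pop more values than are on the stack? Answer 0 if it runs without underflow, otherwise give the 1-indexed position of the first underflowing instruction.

22

10     -> 10
10     -> 10 10
negate -> 10 -10
*      -> -100
negate -> 100
5      -> 100 5
9      -> 100 5 9
mod    -> 100 5
over   -> 100 5 100
+      -> 100 105
negate -> 100 -105
+      -> -5
dup    -> -5 -5
over   -> -5 -5 -5
over   -> -5 -5 -5 -5
negate -> -5 -5 -5 5
swap   -> -5 -5 5 -5
+      -> -5 -5 0
rot    -> -5 0 -5
drop   -> -5 0
*      -> 0
mod  — needs 2 operands, stack has 1 → underflow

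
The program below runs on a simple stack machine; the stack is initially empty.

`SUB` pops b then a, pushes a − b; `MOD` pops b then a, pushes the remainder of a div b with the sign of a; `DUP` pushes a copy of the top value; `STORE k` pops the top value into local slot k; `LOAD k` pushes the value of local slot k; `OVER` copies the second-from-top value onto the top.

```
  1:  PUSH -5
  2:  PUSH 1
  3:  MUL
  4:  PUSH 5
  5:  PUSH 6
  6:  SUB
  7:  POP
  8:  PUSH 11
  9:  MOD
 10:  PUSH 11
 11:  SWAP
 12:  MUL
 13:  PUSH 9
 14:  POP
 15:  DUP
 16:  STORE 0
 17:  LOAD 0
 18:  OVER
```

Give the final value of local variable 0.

PUSH -5 : -5
PUSH 1  : -5 1
MUL     : -5
PUSH 5  : -5 5
PUSH 6  : -5 5 6
SUB     : -5 -1
POP     : -5
PUSH 11 : -5 11
MOD     : -5
PUSH 11 : -5 11
SWAP    : 11 -5
MUL     : -55
PUSH 9  : -55 9
POP     : -55
DUP     : -55 -55
STORE 0 : -55
LOAD 0  : -55 -55
OVER    : -55 -55 -55

-55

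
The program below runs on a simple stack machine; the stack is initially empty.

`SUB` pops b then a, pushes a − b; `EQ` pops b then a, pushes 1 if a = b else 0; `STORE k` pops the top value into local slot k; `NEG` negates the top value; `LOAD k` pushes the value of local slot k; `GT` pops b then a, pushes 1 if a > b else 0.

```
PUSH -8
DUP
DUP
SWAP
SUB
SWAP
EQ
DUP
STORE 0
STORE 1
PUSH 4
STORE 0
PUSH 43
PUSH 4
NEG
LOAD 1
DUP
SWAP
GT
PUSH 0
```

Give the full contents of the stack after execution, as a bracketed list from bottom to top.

PUSH -8 → -8
DUP     → -8 -8
DUP     → -8 -8 -8
SWAP    → -8 -8 -8
SUB     → -8 0
SWAP    → 0 -8
EQ      → 0
DUP     → 0 0
STORE 0 → 0
STORE 1 → (empty)
PUSH 4  → 4
STORE 0 → (empty)
PUSH 43 → 43
PUSH 4  → 43 4
NEG     → 43 -4
LOAD 1  → 43 -4 0
DUP     → 43 -4 0 0
SWAP    → 43 -4 0 0
GT      → 43 -4 0
PUSH 0  → 43 -4 0 0

[43, -4, 0, 0]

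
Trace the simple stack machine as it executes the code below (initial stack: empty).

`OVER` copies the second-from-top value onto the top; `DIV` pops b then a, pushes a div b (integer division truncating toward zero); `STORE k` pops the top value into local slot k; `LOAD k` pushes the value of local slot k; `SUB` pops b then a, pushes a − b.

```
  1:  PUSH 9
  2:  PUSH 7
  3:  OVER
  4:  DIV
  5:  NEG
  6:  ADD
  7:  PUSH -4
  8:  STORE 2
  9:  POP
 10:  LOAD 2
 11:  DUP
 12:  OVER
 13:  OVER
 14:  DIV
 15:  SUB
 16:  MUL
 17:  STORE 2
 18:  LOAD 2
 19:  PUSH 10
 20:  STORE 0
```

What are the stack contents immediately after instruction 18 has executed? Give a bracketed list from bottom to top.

PUSH 9  : 9
PUSH 7  : 9 7
OVER    : 9 7 9
DIV     : 9 0
NEG     : 9 0
ADD     : 9
PUSH -4 : 9 -4
STORE 2 : 9
POP     : (empty)
LOAD 2  : -4
DUP     : -4 -4
OVER    : -4 -4 -4
OVER    : -4 -4 -4 -4
DIV     : -4 -4 1
SUB     : -4 -5
MUL     : 20
STORE 2 : (empty)
LOAD 2  : 20

[20]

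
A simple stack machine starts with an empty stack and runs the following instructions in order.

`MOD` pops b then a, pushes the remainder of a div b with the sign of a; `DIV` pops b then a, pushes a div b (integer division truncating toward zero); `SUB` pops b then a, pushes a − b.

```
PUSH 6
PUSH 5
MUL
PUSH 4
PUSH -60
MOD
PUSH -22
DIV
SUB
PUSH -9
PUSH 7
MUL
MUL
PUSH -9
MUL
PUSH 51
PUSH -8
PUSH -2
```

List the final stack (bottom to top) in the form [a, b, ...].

[17010, 51, -8, -2]

PUSH 6    6
PUSH 5    6 5
MUL       30
PUSH 4    30 4
PUSH -60  30 4 -60
MOD       30 4
PUSH -22  30 4 -22
DIV       30 0
SUB       30
PUSH -9   30 -9
PUSH 7    30 -9 7
MUL       30 -63
MUL       -1890
PUSH -9   -1890 -9
MUL       17010
PUSH 51   17010 51
PUSH -8   17010 51 -8
PUSH -2   17010 51 -8 -2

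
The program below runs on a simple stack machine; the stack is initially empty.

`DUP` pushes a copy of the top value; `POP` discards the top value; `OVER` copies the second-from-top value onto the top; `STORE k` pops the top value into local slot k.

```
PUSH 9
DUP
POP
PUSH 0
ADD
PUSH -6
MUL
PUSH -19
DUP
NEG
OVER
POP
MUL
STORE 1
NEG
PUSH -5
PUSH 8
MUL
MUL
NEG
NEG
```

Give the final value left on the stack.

-2160

PUSH 9   → [9]
DUP      → [9, 9]
POP      → [9]
PUSH 0   → [9, 0]
ADD      → [9]
PUSH -6  → [9, -6]
MUL      → [-54]
PUSH -19 → [-54, -19]
DUP      → [-54, -19, -19]
NEG      → [-54, -19, 19]
OVER     → [-54, -19, 19, -19]
POP      → [-54, -19, 19]
MUL      → [-54, -361]
STORE 1  → [-54]
NEG      → [54]
PUSH -5  → [54, -5]
PUSH 8   → [54, -5, 8]
MUL      → [54, -40]
MUL      → [-2160]
NEG      → [2160]
NEG      → [-2160]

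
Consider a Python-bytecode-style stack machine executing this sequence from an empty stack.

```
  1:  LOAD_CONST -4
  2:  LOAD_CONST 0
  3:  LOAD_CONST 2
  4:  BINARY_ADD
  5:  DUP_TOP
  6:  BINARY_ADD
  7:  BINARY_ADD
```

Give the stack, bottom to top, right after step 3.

[-4, 0, 2]

LOAD_CONST -4 : -4
LOAD_CONST 0  : -4 0
LOAD_CONST 2  : -4 0 2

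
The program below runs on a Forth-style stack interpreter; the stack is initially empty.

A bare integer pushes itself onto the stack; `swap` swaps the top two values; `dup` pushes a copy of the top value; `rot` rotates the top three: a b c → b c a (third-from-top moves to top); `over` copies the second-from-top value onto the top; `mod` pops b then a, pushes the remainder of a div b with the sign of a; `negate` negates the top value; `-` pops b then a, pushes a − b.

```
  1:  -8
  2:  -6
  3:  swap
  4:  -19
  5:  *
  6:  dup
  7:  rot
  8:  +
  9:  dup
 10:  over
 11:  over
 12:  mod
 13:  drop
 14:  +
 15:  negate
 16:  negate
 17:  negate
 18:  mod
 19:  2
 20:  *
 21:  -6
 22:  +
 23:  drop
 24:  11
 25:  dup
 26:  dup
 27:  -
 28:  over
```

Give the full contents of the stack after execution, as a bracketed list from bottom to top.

-8     -> -8
-6     -> -8 -6
swap   -> -6 -8
-19    -> -6 -8 -19
*      -> -6 152
dup    -> -6 152 152
rot    -> 152 152 -6
+      -> 152 146
dup    -> 152 146 146
over   -> 152 146 146 146
over   -> 152 146 146 146 146
mod    -> 152 146 146 0
drop   -> 152 146 146
+      -> 152 292
negate -> 152 -292
negate -> 152 292
negate -> 152 -292
mod    -> 152
2      -> 152 2
*      -> 304
-6     -> 304 -6
+      -> 298
drop   -> (empty)
11     -> 11
dup    -> 11 11
dup    -> 11 11 11
-      -> 11 0
over   -> 11 0 11

[11, 0, 11]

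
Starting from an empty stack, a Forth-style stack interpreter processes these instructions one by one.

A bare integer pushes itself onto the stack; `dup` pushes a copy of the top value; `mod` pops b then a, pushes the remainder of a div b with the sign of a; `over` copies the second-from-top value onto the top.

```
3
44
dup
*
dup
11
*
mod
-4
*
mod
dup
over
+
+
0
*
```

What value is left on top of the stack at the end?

0

3    : 3
44   : 3 44
dup  : 3 44 44
*    : 3 1936
dup  : 3 1936 1936
11   : 3 1936 1936 11
*    : 3 1936 21296
mod  : 3 1936
-4   : 3 1936 -4
*    : 3 -7744
mod  : 3
dup  : 3 3
over : 3 3 3
+    : 3 6
+    : 9
0    : 9 0
*    : 0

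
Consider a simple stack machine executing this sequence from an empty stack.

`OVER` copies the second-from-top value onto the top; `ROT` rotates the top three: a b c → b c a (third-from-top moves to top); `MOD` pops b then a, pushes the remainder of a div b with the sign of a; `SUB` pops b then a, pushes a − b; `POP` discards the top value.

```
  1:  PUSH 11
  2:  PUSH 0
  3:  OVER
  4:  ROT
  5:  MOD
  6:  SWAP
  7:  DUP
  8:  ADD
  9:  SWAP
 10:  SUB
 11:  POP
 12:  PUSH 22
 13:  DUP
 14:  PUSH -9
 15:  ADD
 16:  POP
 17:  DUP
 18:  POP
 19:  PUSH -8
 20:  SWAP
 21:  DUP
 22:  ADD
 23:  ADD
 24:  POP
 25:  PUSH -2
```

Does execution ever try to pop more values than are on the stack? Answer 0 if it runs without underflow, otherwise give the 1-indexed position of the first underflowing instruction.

PUSH 11 → [11]
PUSH 0  → [11, 0]
OVER    → [11, 0, 11]
ROT     → [0, 11, 11]
MOD     → [0, 0]
SWAP    → [0, 0]
DUP     → [0, 0, 0]
ADD     → [0, 0]
SWAP    → [0, 0]
SUB     → [0]
POP     → []
PUSH 22 → [22]
DUP     → [22, 22]
PUSH -9 → [22, 22, -9]
ADD     → [22, 13]
POP     → [22]
DUP     → [22, 22]
POP     → [22]
PUSH -8 → [22, -8]
SWAP    → [-8, 22]
DUP     → [-8, 22, 22]
ADD     → [-8, 44]
ADD     → [36]
POP     → []
PUSH -2 → [-2]

0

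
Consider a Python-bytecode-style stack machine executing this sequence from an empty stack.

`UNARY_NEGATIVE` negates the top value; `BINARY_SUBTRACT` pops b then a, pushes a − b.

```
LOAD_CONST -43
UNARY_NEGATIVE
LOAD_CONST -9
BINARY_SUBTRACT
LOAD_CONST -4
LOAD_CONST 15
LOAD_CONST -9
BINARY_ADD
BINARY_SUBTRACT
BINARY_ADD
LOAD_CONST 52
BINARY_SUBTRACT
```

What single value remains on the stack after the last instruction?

-10

LOAD_CONST -43  -> -43
UNARY_NEGATIVE  -> 43
LOAD_CONST -9   -> 43 -9
BINARY_SUBTRACT -> 52
LOAD_CONST -4   -> 52 -4
LOAD_CONST 15   -> 52 -4 15
LOAD_CONST -9   -> 52 -4 15 -9
BINARY_ADD      -> 52 -4 6
BINARY_SUBTRACT -> 52 -10
BINARY_ADD      -> 42
LOAD_CONST 52   -> 42 52
BINARY_SUBTRACT -> -10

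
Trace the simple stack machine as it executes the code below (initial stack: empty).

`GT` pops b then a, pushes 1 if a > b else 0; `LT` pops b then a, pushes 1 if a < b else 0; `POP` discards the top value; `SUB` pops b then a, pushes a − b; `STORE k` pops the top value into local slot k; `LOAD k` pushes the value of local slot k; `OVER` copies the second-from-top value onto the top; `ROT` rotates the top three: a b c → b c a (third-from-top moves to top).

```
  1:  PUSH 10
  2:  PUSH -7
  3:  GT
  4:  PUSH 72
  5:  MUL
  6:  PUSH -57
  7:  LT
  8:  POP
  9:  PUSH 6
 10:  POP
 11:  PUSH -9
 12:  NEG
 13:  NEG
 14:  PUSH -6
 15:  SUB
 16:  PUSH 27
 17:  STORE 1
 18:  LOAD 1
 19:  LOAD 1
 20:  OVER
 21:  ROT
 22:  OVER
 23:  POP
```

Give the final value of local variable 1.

PUSH 10   [10]
PUSH -7   [10, -7]
GT        [1]
PUSH 72   [1, 72]
MUL       [72]
PUSH -57  [72, -57]
LT        [0]
POP       []
PUSH 6    [6]
POP       []
PUSH -9   [-9]
NEG       [9]
NEG       [-9]
PUSH -6   [-9, -6]
SUB       [-3]
PUSH 27   [-3, 27]
STORE 1   [-3]
LOAD 1    [-3, 27]
LOAD 1    [-3, 27, 27]
OVER      [-3, 27, 27, 27]
ROT       [-3, 27, 27, 27]
OVER      [-3, 27, 27, 27, 27]
POP       [-3, 27, 27, 27]

27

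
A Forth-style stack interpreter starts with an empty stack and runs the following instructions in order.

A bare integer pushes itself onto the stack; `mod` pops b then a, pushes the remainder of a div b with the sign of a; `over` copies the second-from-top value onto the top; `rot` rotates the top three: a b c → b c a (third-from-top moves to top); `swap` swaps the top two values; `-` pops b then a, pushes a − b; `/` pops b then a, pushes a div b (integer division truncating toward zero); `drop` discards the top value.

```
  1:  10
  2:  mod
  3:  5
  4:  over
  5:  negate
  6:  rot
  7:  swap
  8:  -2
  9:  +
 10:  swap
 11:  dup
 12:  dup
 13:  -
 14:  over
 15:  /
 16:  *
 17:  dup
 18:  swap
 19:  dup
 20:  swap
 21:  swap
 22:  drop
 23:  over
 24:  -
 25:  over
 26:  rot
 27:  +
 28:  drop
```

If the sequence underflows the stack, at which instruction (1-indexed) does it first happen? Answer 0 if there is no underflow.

2

10 → 10
mod  — needs 2 operands, stack has 1 → underflow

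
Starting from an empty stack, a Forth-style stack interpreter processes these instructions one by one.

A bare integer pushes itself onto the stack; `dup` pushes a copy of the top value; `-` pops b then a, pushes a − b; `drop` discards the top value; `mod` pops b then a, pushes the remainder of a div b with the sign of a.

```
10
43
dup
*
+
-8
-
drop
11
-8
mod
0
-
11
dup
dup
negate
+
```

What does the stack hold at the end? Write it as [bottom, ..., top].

[3, 11, 0]

10     → 10
43     → 10 43
dup    → 10 43 43
*      → 10 1849
+      → 1859
-8     → 1859 -8
-      → 1867
drop   → (empty)
11     → 11
-8     → 11 -8
mod    → 3
0      → 3 0
-      → 3
11     → 3 11
dup    → 3 11 11
dup    → 3 11 11 11
negate → 3 11 11 -11
+      → 3 11 0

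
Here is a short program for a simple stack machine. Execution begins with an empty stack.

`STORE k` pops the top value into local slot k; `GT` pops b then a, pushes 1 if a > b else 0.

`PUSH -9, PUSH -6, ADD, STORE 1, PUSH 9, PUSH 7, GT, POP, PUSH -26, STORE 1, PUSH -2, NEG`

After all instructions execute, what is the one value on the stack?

PUSH -9  -> -9
PUSH -6  -> -9 -6
ADD      -> -15
STORE 1  -> (empty)
PUSH 9   -> 9
PUSH 7   -> 9 7
GT       -> 1
POP      -> (empty)
PUSH -26 -> -26
STORE 1  -> (empty)
PUSH -2  -> -2
NEG      -> 2

2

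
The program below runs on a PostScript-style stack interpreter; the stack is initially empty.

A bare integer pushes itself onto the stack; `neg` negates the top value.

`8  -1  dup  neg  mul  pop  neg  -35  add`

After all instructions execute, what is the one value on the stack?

-43

8    [8]
-1   [8, -1]
dup  [8, -1, -1]
neg  [8, -1, 1]
mul  [8, -1]
pop  [8]
neg  [-8]
-35  [-8, -35]
add  [-43]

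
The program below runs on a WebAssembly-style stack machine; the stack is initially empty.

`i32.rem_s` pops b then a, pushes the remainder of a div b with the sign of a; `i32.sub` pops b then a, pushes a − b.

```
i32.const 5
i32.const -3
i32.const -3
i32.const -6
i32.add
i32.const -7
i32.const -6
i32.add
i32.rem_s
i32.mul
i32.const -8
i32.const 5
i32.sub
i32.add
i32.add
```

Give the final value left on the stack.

19

i32.const 5  → 5
i32.const -3 → 5 -3
i32.const -3 → 5 -3 -3
i32.const -6 → 5 -3 -3 -6
i32.add      → 5 -3 -9
i32.const -7 → 5 -3 -9 -7
i32.const -6 → 5 -3 -9 -7 -6
i32.add      → 5 -3 -9 -13
i32.rem_s    → 5 -3 -9
i32.mul      → 5 27
i32.const -8 → 5 27 -8
i32.const 5  → 5 27 -8 5
i32.sub      → 5 27 -13
i32.add      → 5 14
i32.add      → 19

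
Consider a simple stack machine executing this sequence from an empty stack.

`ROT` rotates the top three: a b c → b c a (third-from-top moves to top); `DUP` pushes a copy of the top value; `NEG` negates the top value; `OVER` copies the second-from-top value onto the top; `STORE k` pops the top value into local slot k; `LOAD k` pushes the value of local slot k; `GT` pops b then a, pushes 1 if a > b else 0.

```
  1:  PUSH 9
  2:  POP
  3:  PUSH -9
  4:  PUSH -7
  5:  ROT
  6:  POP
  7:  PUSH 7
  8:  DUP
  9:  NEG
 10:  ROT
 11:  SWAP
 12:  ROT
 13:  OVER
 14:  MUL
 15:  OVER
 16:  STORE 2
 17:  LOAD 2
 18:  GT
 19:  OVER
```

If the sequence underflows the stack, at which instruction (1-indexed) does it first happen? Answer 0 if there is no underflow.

5

PUSH 9  -> [9]
POP     -> []
PUSH -9 -> [-9]
PUSH -7 -> [-9, -7]
ROT  — needs 3 operands, stack has 2 → underflow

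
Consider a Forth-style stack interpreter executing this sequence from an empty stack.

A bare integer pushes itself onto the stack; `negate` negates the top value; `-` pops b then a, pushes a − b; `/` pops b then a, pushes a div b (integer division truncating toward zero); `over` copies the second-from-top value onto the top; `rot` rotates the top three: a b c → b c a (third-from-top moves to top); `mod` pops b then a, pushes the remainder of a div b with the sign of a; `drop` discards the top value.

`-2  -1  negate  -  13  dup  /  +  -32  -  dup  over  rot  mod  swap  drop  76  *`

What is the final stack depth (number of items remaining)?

-2     → -2
-1     → -2 -1
negate → -2 1
-      → -3
13     → -3 13
dup    → -3 13 13
/      → -3 1
+      → -2
-32    → -2 -32
-      → 30
dup    → 30 30
over   → 30 30 30
rot    → 30 30 30
mod    → 30 0
swap   → 0 30
drop   → 0
76     → 0 76
*      → 0

1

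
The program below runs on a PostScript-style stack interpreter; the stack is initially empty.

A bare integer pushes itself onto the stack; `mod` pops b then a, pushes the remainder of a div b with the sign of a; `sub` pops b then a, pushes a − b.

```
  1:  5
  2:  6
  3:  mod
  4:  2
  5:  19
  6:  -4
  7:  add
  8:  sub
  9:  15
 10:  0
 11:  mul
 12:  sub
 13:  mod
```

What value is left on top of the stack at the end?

5    [5]
6    [5, 6]
mod  [5]
2    [5, 2]
19   [5, 2, 19]
-4   [5, 2, 19, -4]
add  [5, 2, 15]
sub  [5, -13]
15   [5, -13, 15]
0    [5, -13, 15, 0]
mul  [5, -13, 0]
sub  [5, -13]
mod  [5]

5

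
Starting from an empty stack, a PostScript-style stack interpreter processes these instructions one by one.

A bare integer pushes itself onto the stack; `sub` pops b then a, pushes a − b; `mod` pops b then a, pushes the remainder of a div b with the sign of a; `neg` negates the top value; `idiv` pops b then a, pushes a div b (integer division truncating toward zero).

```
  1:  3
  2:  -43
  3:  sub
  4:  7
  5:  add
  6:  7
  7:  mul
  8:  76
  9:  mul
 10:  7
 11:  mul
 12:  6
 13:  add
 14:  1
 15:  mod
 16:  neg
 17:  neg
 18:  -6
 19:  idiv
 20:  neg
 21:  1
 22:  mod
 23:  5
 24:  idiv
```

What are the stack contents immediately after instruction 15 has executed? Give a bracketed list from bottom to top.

[0]

3    [3]
-43  [3, -43]
sub  [46]
7    [46, 7]
add  [53]
7    [53, 7]
mul  [371]
76   [371, 76]
mul  [28196]
7    [28196, 7]
mul  [197372]
6    [197372, 6]
add  [197378]
1    [197378, 1]
mod  [0]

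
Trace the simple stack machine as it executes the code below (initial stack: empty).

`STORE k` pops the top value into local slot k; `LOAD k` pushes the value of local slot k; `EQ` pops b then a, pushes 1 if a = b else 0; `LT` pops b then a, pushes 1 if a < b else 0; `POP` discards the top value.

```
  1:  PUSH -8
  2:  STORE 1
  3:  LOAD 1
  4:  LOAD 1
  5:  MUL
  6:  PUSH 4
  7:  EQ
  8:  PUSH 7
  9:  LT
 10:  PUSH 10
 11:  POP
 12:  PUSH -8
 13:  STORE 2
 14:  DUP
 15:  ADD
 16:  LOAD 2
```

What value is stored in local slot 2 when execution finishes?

PUSH -8 → -8
STORE 1 → (empty)
LOAD 1  → -8
LOAD 1  → -8 -8
MUL     → 64
PUSH 4  → 64 4
EQ      → 0
PUSH 7  → 0 7
LT      → 1
PUSH 10 → 1 10
POP     → 1
PUSH -8 → 1 -8
STORE 2 → 1
DUP     → 1 1
ADD     → 2
LOAD 2  → 2 -8

-8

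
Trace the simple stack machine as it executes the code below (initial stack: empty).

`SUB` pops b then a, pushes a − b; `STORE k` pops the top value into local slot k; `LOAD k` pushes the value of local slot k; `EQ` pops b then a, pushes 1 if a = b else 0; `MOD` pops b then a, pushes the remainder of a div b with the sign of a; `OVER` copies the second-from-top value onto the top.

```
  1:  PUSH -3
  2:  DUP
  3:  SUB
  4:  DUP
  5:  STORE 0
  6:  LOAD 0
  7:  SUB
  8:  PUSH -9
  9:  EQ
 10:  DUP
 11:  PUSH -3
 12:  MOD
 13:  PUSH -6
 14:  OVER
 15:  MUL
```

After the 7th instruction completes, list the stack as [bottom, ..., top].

PUSH -3  [-3]
DUP      [-3, -3]
SUB      [0]
DUP      [0, 0]
STORE 0  [0]
LOAD 0   [0, 0]
SUB      [0]

[0]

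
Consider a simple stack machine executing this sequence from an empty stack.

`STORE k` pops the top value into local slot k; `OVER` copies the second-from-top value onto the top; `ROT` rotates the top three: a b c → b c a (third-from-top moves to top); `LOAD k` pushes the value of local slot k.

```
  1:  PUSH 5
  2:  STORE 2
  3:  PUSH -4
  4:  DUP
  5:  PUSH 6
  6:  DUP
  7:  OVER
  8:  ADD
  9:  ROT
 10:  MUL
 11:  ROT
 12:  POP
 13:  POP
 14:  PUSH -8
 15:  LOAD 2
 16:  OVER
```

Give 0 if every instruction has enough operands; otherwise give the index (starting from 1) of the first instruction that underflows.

PUSH 5  : 5
STORE 2 : (empty)
PUSH -4 : -4
DUP     : -4 -4
PUSH 6  : -4 -4 6
DUP     : -4 -4 6 6
OVER    : -4 -4 6 6 6
ADD     : -4 -4 6 12
ROT     : -4 6 12 -4
MUL     : -4 6 -48
ROT     : 6 -48 -4
POP     : 6 -48
POP     : 6
PUSH -8 : 6 -8
LOAD 2  : 6 -8 5
OVER    : 6 -8 5 -8

0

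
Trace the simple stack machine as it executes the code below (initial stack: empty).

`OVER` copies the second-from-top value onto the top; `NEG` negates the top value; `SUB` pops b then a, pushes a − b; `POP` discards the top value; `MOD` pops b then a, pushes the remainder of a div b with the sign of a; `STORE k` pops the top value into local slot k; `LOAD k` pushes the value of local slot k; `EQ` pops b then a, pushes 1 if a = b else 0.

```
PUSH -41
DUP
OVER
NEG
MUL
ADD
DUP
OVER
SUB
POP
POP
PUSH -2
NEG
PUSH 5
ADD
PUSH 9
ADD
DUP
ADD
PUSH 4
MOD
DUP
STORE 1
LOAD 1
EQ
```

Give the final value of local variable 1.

PUSH -41 -> [-41]
DUP      -> [-41, -41]
OVER     -> [-41, -41, -41]
NEG      -> [-41, -41, 41]
MUL      -> [-41, -1681]
ADD      -> [-1722]
DUP      -> [-1722, -1722]
OVER     -> [-1722, -1722, -1722]
SUB      -> [-1722, 0]
POP      -> [-1722]
POP      -> []
PUSH -2  -> [-2]
NEG      -> [2]
PUSH 5   -> [2, 5]
ADD      -> [7]
PUSH 9   -> [7, 9]
ADD      -> [16]
DUP      -> [16, 16]
ADD      -> [32]
PUSH 4   -> [32, 4]
MOD      -> [0]
DUP      -> [0, 0]
STORE 1  -> [0]
LOAD 1   -> [0, 0]
EQ       -> [1]

0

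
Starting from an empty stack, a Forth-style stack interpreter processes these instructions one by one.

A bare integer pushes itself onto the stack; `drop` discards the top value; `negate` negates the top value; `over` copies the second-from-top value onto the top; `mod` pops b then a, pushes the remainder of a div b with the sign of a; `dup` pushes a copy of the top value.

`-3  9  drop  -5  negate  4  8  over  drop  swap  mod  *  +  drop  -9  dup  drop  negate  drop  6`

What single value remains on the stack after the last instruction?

-3     → -3
9      → -3 9
drop   → -3
-5     → -3 -5
negate → -3 5
4      → -3 5 4
8      → -3 5 4 8
over   → -3 5 4 8 4
drop   → -3 5 4 8
swap   → -3 5 8 4
mod    → -3 5 0
*      → -3 0
+      → -3
drop   → (empty)
-9     → -9
dup    → -9 -9
drop   → -9
negate → 9
drop   → (empty)
6      → 6

6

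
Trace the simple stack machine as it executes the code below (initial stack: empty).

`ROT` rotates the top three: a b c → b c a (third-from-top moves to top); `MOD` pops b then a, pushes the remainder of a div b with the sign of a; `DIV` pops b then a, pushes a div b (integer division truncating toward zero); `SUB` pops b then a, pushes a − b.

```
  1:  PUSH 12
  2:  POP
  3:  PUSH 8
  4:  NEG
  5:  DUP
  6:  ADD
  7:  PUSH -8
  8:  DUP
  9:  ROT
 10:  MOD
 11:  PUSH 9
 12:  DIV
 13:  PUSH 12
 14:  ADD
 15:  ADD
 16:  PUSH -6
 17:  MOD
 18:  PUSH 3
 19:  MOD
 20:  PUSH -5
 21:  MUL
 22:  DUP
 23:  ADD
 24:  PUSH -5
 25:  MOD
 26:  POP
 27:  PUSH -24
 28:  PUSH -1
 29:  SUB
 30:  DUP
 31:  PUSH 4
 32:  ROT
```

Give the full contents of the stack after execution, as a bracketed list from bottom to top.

[-23, 4, -23]

PUSH 12  : [12]
POP      : []
PUSH 8   : [8]
NEG      : [-8]
DUP      : [-8, -8]
ADD      : [-16]
PUSH -8  : [-16, -8]
DUP      : [-16, -8, -8]
ROT      : [-8, -8, -16]
MOD      : [-8, -8]
PUSH 9   : [-8, -8, 9]
DIV      : [-8, 0]
PUSH 12  : [-8, 0, 12]
ADD      : [-8, 12]
ADD      : [4]
PUSH -6  : [4, -6]
MOD      : [4]
PUSH 3   : [4, 3]
MOD      : [1]
PUSH -5  : [1, -5]
MUL      : [-5]
DUP      : [-5, -5]
ADD      : [-10]
PUSH -5  : [-10, -5]
MOD      : [0]
POP      : []
PUSH -24 : [-24]
PUSH -1  : [-24, -1]
SUB      : [-23]
DUP      : [-23, -23]
PUSH 4   : [-23, -23, 4]
ROT      : [-23, 4, -23]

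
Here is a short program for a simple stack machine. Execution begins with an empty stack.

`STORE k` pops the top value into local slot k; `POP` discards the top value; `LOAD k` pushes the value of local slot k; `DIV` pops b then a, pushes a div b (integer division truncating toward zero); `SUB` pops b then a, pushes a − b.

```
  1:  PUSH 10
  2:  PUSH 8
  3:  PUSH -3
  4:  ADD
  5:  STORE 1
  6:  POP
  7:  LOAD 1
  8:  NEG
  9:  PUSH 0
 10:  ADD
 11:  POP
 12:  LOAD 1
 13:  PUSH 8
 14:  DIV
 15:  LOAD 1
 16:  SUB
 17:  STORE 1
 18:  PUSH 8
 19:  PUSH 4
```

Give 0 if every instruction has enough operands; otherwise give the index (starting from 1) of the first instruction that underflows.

PUSH 10 : 10
PUSH 8  : 10 8
PUSH -3 : 10 8 -3
ADD     : 10 5
STORE 1 : 10
POP     : (empty)
LOAD 1  : 5
NEG     : -5
PUSH 0  : -5 0
ADD     : -5
POP     : (empty)
LOAD 1  : 5
PUSH 8  : 5 8
DIV     : 0
LOAD 1  : 0 5
SUB     : -5
STORE 1 : (empty)
PUSH 8  : 8
PUSH 4  : 8 4

0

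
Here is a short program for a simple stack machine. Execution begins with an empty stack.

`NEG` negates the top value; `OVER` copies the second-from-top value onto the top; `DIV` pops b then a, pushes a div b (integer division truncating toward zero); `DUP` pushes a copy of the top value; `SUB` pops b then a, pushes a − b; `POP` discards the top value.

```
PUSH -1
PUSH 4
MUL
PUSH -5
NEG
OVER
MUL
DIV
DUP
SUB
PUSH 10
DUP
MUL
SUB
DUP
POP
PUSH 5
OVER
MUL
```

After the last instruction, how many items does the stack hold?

2

PUSH -1 -> [-1]
PUSH 4  -> [-1, 4]
MUL     -> [-4]
PUSH -5 -> [-4, -5]
NEG     -> [-4, 5]
OVER    -> [-4, 5, -4]
MUL     -> [-4, -20]
DIV     -> [0]
DUP     -> [0, 0]
SUB     -> [0]
PUSH 10 -> [0, 10]
DUP     -> [0, 10, 10]
MUL     -> [0, 100]
SUB     -> [-100]
DUP     -> [-100, -100]
POP     -> [-100]
PUSH 5  -> [-100, 5]
OVER    -> [-100, 5, -100]
MUL     -> [-100, -500]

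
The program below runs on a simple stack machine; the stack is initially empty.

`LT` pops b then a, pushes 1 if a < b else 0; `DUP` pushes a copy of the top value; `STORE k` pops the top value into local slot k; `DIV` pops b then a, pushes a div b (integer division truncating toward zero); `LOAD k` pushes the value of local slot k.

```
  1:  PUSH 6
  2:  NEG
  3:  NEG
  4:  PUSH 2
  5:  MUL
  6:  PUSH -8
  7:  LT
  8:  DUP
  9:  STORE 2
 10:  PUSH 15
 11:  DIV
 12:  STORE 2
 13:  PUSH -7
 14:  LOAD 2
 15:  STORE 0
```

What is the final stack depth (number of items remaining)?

1

PUSH 6  → 6
NEG     → -6
NEG     → 6
PUSH 2  → 6 2
MUL     → 12
PUSH -8 → 12 -8
LT      → 0
DUP     → 0 0
STORE 2 → 0
PUSH 15 → 0 15
DIV     → 0
STORE 2 → (empty)
PUSH -7 → -7
LOAD 2  → -7 0
STORE 0 → -7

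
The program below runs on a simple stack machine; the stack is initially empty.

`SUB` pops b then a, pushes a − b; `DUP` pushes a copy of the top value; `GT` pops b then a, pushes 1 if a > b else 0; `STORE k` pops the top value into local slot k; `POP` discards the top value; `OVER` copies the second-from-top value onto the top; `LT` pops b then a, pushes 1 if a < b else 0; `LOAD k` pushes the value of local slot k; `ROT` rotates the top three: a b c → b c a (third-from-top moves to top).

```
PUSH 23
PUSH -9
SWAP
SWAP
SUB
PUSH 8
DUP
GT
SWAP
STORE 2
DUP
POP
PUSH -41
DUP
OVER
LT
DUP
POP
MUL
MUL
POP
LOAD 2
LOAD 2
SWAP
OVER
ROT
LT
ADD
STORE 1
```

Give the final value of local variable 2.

PUSH 23  -> [23]
PUSH -9  -> [23, -9]
SWAP     -> [-9, 23]
SWAP     -> [23, -9]
SUB      -> [32]
PUSH 8   -> [32, 8]
DUP      -> [32, 8, 8]
GT       -> [32, 0]
SWAP     -> [0, 32]
STORE 2  -> [0]
DUP      -> [0, 0]
POP      -> [0]
PUSH -41 -> [0, -41]
DUP      -> [0, -41, -41]
OVER     -> [0, -41, -41, -41]
LT       -> [0, -41, 0]
DUP      -> [0, -41, 0, 0]
POP      -> [0, -41, 0]
MUL      -> [0, 0]
MUL      -> [0]
POP      -> []
LOAD 2   -> [32]
LOAD 2   -> [32, 32]
SWAP     -> [32, 32]
OVER     -> [32, 32, 32]
ROT      -> [32, 32, 32]
LT       -> [32, 0]
ADD      -> [32]
STORE 1  -> []

32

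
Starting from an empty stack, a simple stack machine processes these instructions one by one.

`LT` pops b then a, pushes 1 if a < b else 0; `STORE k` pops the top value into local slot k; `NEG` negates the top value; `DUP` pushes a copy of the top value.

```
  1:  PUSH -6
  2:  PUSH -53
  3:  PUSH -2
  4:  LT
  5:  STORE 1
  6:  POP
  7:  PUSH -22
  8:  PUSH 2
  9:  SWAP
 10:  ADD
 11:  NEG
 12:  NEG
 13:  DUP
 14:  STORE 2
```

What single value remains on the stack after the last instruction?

-20

PUSH -6  → -6
PUSH -53 → -6 -53
PUSH -2  → -6 -53 -2
LT       → -6 1
STORE 1  → -6
POP      → (empty)
PUSH -22 → -22
PUSH 2   → -22 2
SWAP     → 2 -22
ADD      → -20
NEG      → 20
NEG      → -20
DUP      → -20 -20
STORE 2  → -20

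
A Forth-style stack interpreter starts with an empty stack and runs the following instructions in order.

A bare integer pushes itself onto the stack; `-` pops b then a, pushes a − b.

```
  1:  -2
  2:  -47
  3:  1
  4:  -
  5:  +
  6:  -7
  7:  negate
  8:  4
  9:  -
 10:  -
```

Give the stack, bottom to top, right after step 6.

-2  : -2
-47 : -2 -47
1   : -2 -47 1
-   : -2 -48
+   : -50
-7  : -50 -7

[-50, -7]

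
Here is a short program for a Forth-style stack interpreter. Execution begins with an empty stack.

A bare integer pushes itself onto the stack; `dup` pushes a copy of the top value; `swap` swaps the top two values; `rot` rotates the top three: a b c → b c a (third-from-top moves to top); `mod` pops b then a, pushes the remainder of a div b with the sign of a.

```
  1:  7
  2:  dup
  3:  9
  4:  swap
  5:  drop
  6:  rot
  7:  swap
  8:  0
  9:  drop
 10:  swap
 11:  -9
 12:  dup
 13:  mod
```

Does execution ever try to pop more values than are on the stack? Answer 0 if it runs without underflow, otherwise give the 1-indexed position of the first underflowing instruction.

7    → [7]
dup  → [7, 7]
9    → [7, 7, 9]
swap → [7, 9, 7]
drop → [7, 9]
rot  — needs 3 operands, stack has 2 → underflow

6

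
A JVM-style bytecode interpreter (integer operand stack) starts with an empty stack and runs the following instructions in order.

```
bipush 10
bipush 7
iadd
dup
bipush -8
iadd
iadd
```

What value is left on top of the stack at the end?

bipush 10 : 10
bipush 7  : 10 7
iadd      : 17
dup       : 17 17
bipush -8 : 17 17 -8
iadd      : 17 9
iadd      : 26

26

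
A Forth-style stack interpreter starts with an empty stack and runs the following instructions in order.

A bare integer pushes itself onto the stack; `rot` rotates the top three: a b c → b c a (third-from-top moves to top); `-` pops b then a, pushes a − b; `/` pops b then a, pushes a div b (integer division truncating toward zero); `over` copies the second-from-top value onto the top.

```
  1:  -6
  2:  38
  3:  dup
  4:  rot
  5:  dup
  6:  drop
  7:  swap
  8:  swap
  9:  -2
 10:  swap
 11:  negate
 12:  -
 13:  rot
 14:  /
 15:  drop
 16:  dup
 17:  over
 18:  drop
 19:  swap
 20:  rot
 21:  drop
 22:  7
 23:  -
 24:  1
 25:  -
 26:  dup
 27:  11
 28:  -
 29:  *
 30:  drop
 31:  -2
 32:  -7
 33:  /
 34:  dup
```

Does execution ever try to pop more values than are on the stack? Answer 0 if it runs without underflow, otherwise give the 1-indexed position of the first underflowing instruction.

20

-6     -> [-6]
38     -> [-6, 38]
dup    -> [-6, 38, 38]
rot    -> [38, 38, -6]
dup    -> [38, 38, -6, -6]
drop   -> [38, 38, -6]
swap   -> [38, -6, 38]
swap   -> [38, 38, -6]
-2     -> [38, 38, -6, -2]
swap   -> [38, 38, -2, -6]
negate -> [38, 38, -2, 6]
-      -> [38, 38, -8]
rot    -> [38, -8, 38]
/      -> [38, 0]
drop   -> [38]
dup    -> [38, 38]
over   -> [38, 38, 38]
drop   -> [38, 38]
swap   -> [38, 38]
rot  — needs 3 operands, stack has 2 → underflow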